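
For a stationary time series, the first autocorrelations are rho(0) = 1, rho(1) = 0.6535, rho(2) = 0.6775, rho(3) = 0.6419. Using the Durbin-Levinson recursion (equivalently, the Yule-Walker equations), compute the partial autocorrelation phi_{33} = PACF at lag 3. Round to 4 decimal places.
\phi_{33} = 0.2309

The PACF at lag k is phi_{kk}, the last component of the solution
to the Yule-Walker system G_k phi = r_k where
  (G_k)_{ij} = rho(|i - j|), (r_k)_i = rho(i), i,j = 1..k.
Equivalently, Durbin-Levinson gives phi_{kk} iteratively:
  phi_{11} = rho(1)
  phi_{kk} = [rho(k) - sum_{j=1..k-1} phi_{k-1,j} rho(k-j)]
            / [1 - sum_{j=1..k-1} phi_{k-1,j} rho(j)],
  phi_{k,j} = phi_{k-1,j} - phi_{kk} phi_{k-1,k-j},  j = 1..k-1.
Step k = 1:
  phi_11 = rho(1) = 0.6535.
Step k = 2:
  phi_22 = [rho(2) - phi_11 rho(1)] / [1 - phi_11 rho(1)] = [0.6775 - (0.6535)(0.6535)] / [1 - (0.6535)(0.6535)]
         = 0.25043775 / 0.57293775 = 0.437112.
  Update: phi_21 = phi_11 - phi_22 phi_11 = 0.6535 - (0.437112)(0.6535) = 0.367848.
Step k = 3:
  phi_33 = [rho(3) - phi_21 rho(2) - phi_22 rho(1)] / [1 - phi_21 rho(1) - phi_22 rho(2)]
    numerator   = 0.6419 - (0.367848)(0.6775) - (0.437112)(0.6535) = 0.10703084
    denominator = 1 - (0.367848)(0.6535) - (0.437112)(0.6775) = 0.4634685
  phi_33 = 0.10703084 / 0.4634685 = 0.2309.
Therefore phi_{33} = 0.2309.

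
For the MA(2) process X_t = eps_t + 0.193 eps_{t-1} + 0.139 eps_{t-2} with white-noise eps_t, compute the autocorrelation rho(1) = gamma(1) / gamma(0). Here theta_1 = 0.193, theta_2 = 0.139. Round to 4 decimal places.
\rho(1) = 0.2081

For an MA(q) process with theta_0 = 1, the autocovariance is
  gamma(k) = sigma^2 * sum_{i=0..q-k} theta_i * theta_{i+k},
and rho(k) = gamma(k) / gamma(0). Sigma^2 cancels.
  numerator   = (1)*(0.193) + (0.193)*(0.139) = 0.219827.
  denominator = (1)^2 + (0.193)^2 + (0.139)^2 = 1.05657.
  rho(1) = 0.219827 / 1.05657 = 0.2081.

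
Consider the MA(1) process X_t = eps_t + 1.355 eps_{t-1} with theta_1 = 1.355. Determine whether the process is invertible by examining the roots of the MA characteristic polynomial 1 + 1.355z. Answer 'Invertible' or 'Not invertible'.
\text{Not invertible}

The MA(q) characteristic polynomial is P(z) = 1 + 1.355z.
Invertibility requires all roots to lie outside the unit circle, i.e. |z| > 1 for every root.
This is linear in z: 1 + (1.355) z = 0  =>  z = -1/(1.355) = -0.738007,  |z| = 0.738007.
Moduli of all roots: 0.7380.
All moduli strictly greater than 1? No.
Verdict: Not invertible.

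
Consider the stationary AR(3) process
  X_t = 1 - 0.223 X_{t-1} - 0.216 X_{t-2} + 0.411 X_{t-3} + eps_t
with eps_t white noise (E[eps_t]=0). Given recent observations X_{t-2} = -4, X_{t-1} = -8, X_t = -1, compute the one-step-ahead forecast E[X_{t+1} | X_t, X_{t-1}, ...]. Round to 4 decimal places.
E[X_{t+1} \mid \mathcal F_t] = 1.3070

For an AR(p) model X_t = c + sum_i phi_i X_{t-i} + eps_t, the
one-step-ahead conditional mean is
  E[X_{t+1} | X_t, ...] = c + sum_i phi_i X_{t+1-i}.
Substitute known values:
  E[X_{t+1} | ...] = 1 + (-0.223) * (-1) + (-0.216) * (-8) + (0.411) * (-4)
                   = 1.3070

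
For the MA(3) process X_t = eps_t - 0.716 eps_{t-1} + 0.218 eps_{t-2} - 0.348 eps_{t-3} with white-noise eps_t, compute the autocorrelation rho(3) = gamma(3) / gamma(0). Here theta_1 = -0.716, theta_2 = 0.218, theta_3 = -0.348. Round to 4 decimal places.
\rho(3) = -0.2070

For an MA(q) process with theta_0 = 1, the autocovariance is
  gamma(k) = sigma^2 * sum_{i=0..q-k} theta_i * theta_{i+k},
and rho(k) = gamma(k) / gamma(0). Sigma^2 cancels.
  numerator   = (1)*(-0.348) = -0.348.
  denominator = (1)^2 + (-0.716)^2 + (0.218)^2 + (-0.348)^2 = 1.681284.
  rho(3) = -0.348 / 1.681284 = -0.2070.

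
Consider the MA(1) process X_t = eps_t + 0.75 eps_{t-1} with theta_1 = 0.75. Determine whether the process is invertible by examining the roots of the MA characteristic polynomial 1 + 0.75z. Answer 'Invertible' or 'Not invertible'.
\text{Invertible}

The MA(q) characteristic polynomial is P(z) = 1 + 0.75z.
Invertibility requires all roots to lie outside the unit circle, i.e. |z| > 1 for every root.
This is linear in z: 1 + (0.75) z = 0  =>  z = -1/(0.75) = -1.333333,  |z| = 1.333333.
Moduli of all roots: 1.3333.
All moduli strictly greater than 1? Yes.
Verdict: Invertible.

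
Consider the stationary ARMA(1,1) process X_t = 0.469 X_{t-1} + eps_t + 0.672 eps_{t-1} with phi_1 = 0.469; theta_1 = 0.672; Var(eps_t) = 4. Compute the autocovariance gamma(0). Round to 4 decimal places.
\gamma(0) = 10.6760

Multiply the model equation by X_{t-k} and take expectations. With theta_0 = psi_0 = 1 and psi_j the MA(infinity) weights, this gives
  gamma(k) - sum_i phi_i gamma(k-i) = c_k,
  c_k = sigma^2 * sum_{j=k..q} theta_j psi_{j-k}   (c_k = 0 for k > q),
using gamma(-m) = gamma(m).
psi-weights needed (psi_j = theta_j + sum_i phi_i psi_{j-i}):
  psi_1 = theta_1 + phi_1 = 0.672 + (0.469) = 1.141
Right-hand sides:
  c_0 = sigma^2 (1 + theta_1 psi_1) = 4 * (1 + (0.672)(1.141)) = 4 * 1.766752 = 7.067008
  c_1 = sigma^2 theta_1 = 4 * (0.672) = 2.688
  c_2 = 0
Equations for k = 0 and k = 1 (AR order 1):
  gamma(0) = phi_1 gamma(1) + c_0
  gamma(1) = phi_1 gamma(0) + c_1
Substituting the second into the first: gamma(0) (1 - phi_1^2) = c_0 + phi_1 c_1, so
  gamma(0) = (c_0 + phi_1 c_1) / (1 - phi_1^2) = (7.067008 + (0.469)(2.688)) / (1 - (0.469)^2) = 8.32768 / 0.780039 = 10.675979.
Therefore gamma(0) = 10.6760 (to 4 decimal places).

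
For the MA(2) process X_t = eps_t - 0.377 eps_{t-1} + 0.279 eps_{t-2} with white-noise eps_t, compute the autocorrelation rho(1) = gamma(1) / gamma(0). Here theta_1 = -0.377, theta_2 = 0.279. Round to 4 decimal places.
\rho(1) = -0.3952

For an MA(q) process with theta_0 = 1, the autocovariance is
  gamma(k) = sigma^2 * sum_{i=0..q-k} theta_i * theta_{i+k},
and rho(k) = gamma(k) / gamma(0). Sigma^2 cancels.
  numerator   = (1)*(-0.377) + (-0.377)*(0.279) = -0.482183.
  denominator = (1)^2 + (-0.377)^2 + (0.279)^2 = 1.21997.
  rho(1) = -0.482183 / 1.21997 = -0.3952.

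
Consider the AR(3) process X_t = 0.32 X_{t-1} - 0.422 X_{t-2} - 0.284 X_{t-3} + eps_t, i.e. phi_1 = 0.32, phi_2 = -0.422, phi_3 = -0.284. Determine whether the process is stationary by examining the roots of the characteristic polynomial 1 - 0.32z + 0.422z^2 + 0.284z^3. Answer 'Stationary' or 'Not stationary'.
\text{Stationary}

The AR(p) characteristic polynomial is P(z) = 1 - 0.32z + 0.422z^2 + 0.284z^3.
Stationarity requires all roots to lie outside the unit circle, i.e. |z| > 1 for every root.
Degree 3: look for a simple real root z0 first, then factor out (1 - z/z0) and solve the remaining quadratic.
Testing z0 = -2.5: P(-2.5) = 1 + (-0.32)(-2.5) + (0.422)(-2.5)^2 + (0.284)(-2.5)^3
  = 1 + (0.8) + (2.6375) + (-4.4375) = 0.  So z_0 = -2.5 is a root, |z_0| = 2.5.
Divide out the factor (1 + 0.4 z) = (1 - z/z0) (since 1/z0 = -0.4):
  P(z) = (1 + 0.4 z)(1 + (-0.72) z + (0.71) z^2)
  [check: z-coef -0.72 - (-0.4) = -0.32; z^2-coef 0.71 - (-0.4)(-0.72) = 0.422; z^3-coef -(-0.4)(0.71) = 0.284.]
Remaining roots from the quadratic factor 1 + (-0.72) z + (0.71) z^2:
  Set 1 + (-0.72) z + (0.71) z^2 = 0, i.e. a z^2 + b z + c = 0 with a = 0.71, b = -0.72, c = 1.
  Discriminant D = b^2 - 4ac = (-0.72)^2 - 4*(0.71)*1 = 0.5184 - (2.84) = -2.3216.
  D < 0, so the roots are the complex-conjugate pair z = (-b +/- i sqrt(-D)) / (2a) = 0.507 +/- 1.073i.
  For a conjugate pair |z|^2 = z * conj(z) = (product of roots) = c/a = 1/(0.71) = 1.408451, so |z| = sqrt(1.408451) = 1.1868 for both roots.
Moduli of all roots: 2.5000, 1.1868, 1.1868.
All moduli strictly greater than 1? Yes.
Verdict: Stationary.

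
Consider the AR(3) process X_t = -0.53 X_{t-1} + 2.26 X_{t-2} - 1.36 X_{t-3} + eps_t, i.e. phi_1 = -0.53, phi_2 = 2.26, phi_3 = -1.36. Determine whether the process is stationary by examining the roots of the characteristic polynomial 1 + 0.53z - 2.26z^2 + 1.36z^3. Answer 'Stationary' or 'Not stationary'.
\text{Not stationary}

The AR(p) characteristic polynomial is P(z) = 1 + 0.53z - 2.26z^2 + 1.36z^3.
Stationarity requires all roots to lie outside the unit circle, i.e. |z| > 1 for every root.
Degree 3: look for a simple real root z0 first, then factor out (1 - z/z0) and solve the remaining quadratic.
Testing z0 = -0.5: P(-0.5) = 1 + (0.53)(-0.5) + (-2.26)(-0.5)^2 + (1.36)(-0.5)^3
  = 1 + (-0.265) + (-0.565) + (-0.17) = 0.  So z_0 = -0.5 is a root, |z_0| = 0.5.
Divide out the factor (1 + 2 z) = (1 - z/z0) (since 1/z0 = -2):
  P(z) = (1 + 2 z)(1 + (-1.47) z + (0.68) z^2)
  [check: z-coef -1.47 - (-2) = 0.53; z^2-coef 0.68 - (-2)(-1.47) = -2.26; z^3-coef -(-2)(0.68) = 1.36.]
Remaining roots from the quadratic factor 1 + (-1.47) z + (0.68) z^2:
  Set 1 + (-1.47) z + (0.68) z^2 = 0, i.e. a z^2 + b z + c = 0 with a = 0.68, b = -1.47, c = 1.
  Discriminant D = b^2 - 4ac = (-1.47)^2 - 4*(0.68)*1 = 2.1609 - (2.72) = -0.5591.
  D < 0, so the roots are the complex-conjugate pair z = (-b +/- i sqrt(-D)) / (2a) = 1.0809 +/- 0.5498i.
  For a conjugate pair |z|^2 = z * conj(z) = (product of roots) = c/a = 1/(0.68) = 1.470588, so |z| = sqrt(1.470588) = 1.2127 for both roots.
Moduli of all roots: 0.5000, 1.2127, 1.2127.
All moduli strictly greater than 1? No.
Verdict: Not stationary.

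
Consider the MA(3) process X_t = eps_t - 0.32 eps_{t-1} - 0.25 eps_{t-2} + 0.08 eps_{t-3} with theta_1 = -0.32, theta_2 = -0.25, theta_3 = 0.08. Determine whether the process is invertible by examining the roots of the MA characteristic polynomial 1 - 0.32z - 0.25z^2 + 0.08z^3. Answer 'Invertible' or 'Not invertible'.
\text{Invertible}

The MA(q) characteristic polynomial is P(z) = 1 - 0.32z - 0.25z^2 + 0.08z^3.
Invertibility requires all roots to lie outside the unit circle, i.e. |z| > 1 for every root.
Degree 3: look for a simple real root z0 first, then factor out (1 - z/z0) and solve the remaining quadratic.
Testing z0 = 2: P(2) = 1 + (-0.32)(2) + (-0.25)(2)^2 + (0.08)(2)^3
  = 1 + (-0.64) + (-1) + (0.64) = 0.  So z_0 = 2 is a root, |z_0| = 2.
Divide out the factor (1 - 0.5 z) = (1 - z/z0) (since 1/z0 = 0.5):
  P(z) = (1 - 0.5 z)(1 + (0.18) z + (-0.16) z^2)
  [check: z-coef 0.18 - (0.5) = -0.32; z^2-coef -0.16 - (0.5)(0.18) = -0.25; z^3-coef -(0.5)(-0.16) = 0.08.]
Remaining roots from the quadratic factor 1 + (0.18) z + (-0.16) z^2:
  Set 1 + (0.18) z + (-0.16) z^2 = 0, i.e. a z^2 + b z + c = 0 with a = -0.16, b = 0.18, c = 1.
  Discriminant D = b^2 - 4ac = (0.18)^2 - 4*(-0.16)*1 = 0.0324 - (-0.64) = 0.6724.
  D >= 0, so the roots are real: z = (-b +/- sqrt(D)) / (2a) = (-0.18 +/- 0.82) / (-0.32).
    z_1 = (-0.18 + 0.82) / (-0.32) = -2,   |z_1| = 2.
    z_2 = (-0.18 - 0.82) / (-0.32) = 3.125,   |z_2| = 3.125.
Moduli of all roots: 2.0000, 2.0000, 3.1250.
All moduli strictly greater than 1? Yes.
Verdict: Invertible.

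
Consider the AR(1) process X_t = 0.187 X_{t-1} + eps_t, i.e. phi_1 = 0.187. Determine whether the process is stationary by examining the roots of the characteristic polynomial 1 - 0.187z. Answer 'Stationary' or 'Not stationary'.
\text{Stationary}

The AR(p) characteristic polynomial is P(z) = 1 - 0.187z.
Stationarity requires all roots to lie outside the unit circle, i.e. |z| > 1 for every root.
This is linear in z: 1 + (-0.187) z = 0  =>  z = -1/(-0.187) = 5.347594,  |z| = 5.347594.
Moduli of all roots: 5.3476.
All moduli strictly greater than 1? Yes.
Verdict: Stationary.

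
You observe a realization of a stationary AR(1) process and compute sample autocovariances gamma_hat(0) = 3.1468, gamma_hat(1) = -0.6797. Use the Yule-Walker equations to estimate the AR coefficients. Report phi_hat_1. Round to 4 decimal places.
\hat\phi_{1} = -0.2160

The Yule-Walker equations for an AR(p) process read, in matrix form,
  Gamma_p phi = r_p,   with   (Gamma_p)_{ij} = gamma(|i - j|),
                       (r_p)_i = gamma(i),   i,j = 1..p.
Substitute the sample gammas (Toeplitz matrix and right-hand side of size 1):
  Gamma_p = [[3.1468]]
  r_p     = [-0.6797]
With p = 1 this is the single equation gamma(0) phi_1 = gamma(1):
  phi_hat_1 = gamma(1) / gamma(0) = -0.6797 / 3.1468 = -0.2160.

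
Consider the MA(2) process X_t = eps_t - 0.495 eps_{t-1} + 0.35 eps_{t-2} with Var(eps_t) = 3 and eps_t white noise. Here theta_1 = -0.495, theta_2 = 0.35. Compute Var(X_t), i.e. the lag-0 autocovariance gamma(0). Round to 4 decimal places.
\gamma(0) = 4.1026

For an MA(q) process X_t = eps_t + sum_i theta_i eps_{t-i} with
Var(eps_t) = sigma^2, the variance is
  gamma(0) = sigma^2 * (1 + sum_i theta_i^2).
  sum_i theta_i^2 = (-0.495)^2 + (0.35)^2 = 0.245025 + 0.1225 = 0.367525.
  gamma(0) = 3 * (1 + 0.367525) = 3 * 1.367525 = 4.102575, which rounds to 4.1026.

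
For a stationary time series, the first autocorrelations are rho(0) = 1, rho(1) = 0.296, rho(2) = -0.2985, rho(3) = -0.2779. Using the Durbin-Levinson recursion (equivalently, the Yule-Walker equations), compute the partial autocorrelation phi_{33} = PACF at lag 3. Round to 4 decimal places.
\phi_{33} = -0.0359

The PACF at lag k is phi_{kk}, the last component of the solution
to the Yule-Walker system G_k phi = r_k where
  (G_k)_{ij} = rho(|i - j|), (r_k)_i = rho(i), i,j = 1..k.
Equivalently, Durbin-Levinson gives phi_{kk} iteratively:
  phi_{11} = rho(1)
  phi_{kk} = [rho(k) - sum_{j=1..k-1} phi_{k-1,j} rho(k-j)]
            / [1 - sum_{j=1..k-1} phi_{k-1,j} rho(j)],
  phi_{k,j} = phi_{k-1,j} - phi_{kk} phi_{k-1,k-j},  j = 1..k-1.
Step k = 1:
  phi_11 = rho(1) = 0.296.
Step k = 2:
  phi_22 = [rho(2) - phi_11 rho(1)] / [1 - phi_11 rho(1)] = [-0.2985 - (0.296)(0.296)] / [1 - (0.296)(0.296)]
         = -0.386116 / 0.912384 = -0.423195.
  Update: phi_21 = phi_11 - phi_22 phi_11 = 0.296 - (-0.423195)(0.296) = 0.421266.
Step k = 3:
  phi_33 = [rho(3) - phi_21 rho(2) - phi_22 rho(1)] / [1 - phi_21 rho(1) - phi_22 rho(2)]
    numerator   = -0.2779 - (0.421266)(-0.2985) - (-0.423195)(0.296) = -0.02688661
    denominator = 1 - (0.421266)(0.296) - (-0.423195)(-0.2985) = 0.74898179
  phi_33 = -0.02688661 / 0.74898179 = -0.0359.
Therefore phi_{33} = -0.0359.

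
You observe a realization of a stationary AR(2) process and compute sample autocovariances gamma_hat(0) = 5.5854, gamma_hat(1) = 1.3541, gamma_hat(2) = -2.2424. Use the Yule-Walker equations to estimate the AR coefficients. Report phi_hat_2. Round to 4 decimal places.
\hat\phi_{2} = -0.4890

The Yule-Walker equations for an AR(p) process read, in matrix form,
  Gamma_p phi = r_p,   with   (Gamma_p)_{ij} = gamma(|i - j|),
                       (r_p)_i = gamma(i),   i,j = 1..p.
Substitute the sample gammas (Toeplitz matrix and right-hand side of size 2):
  Gamma_p = [[5.5854, 1.3541], [1.3541, 5.5854]]
  r_p     = [1.3541, -2.2424]
Written out:
  5.5854 phi_1 + 1.3541 phi_2 = 1.3541
  1.3541 phi_1 + 5.5854 phi_2 = -2.2424
Solve by Cramer's rule:
  det = gamma(0)^2 - gamma(1)^2 = (5.5854)^2 - (1.3541)^2 = 31.19669316 - 1.83358681 = 29.36310635
  phi_hat_1 = [gamma(1) gamma(0) - gamma(1) gamma(2)] / det = [(1.3541)(5.5854) - (1.3541)(-2.2424)] / 29.36310635 = 10.59962398 / 29.36310635 = 0.361
  phi_hat_2 = [gamma(0) gamma(2) - gamma(1)^2] / det = [(5.5854)(-2.2424) - (1.3541)^2] / 29.36310635 = -14.35828777 / 29.36310635 = -0.489
So phi_hat = [0.3610, -0.4890].
Therefore phi_hat_2 = -0.4890.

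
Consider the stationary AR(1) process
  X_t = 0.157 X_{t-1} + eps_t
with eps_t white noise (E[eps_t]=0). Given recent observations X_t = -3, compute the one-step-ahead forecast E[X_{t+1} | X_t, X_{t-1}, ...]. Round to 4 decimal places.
E[X_{t+1} \mid \mathcal F_t] = -0.4710

For an AR(p) model X_t = c + sum_i phi_i X_{t-i} + eps_t, the
one-step-ahead conditional mean is
  E[X_{t+1} | X_t, ...] = c + sum_i phi_i X_{t+1-i}.
Substitute known values:
  E[X_{t+1} | ...] = (0.157) * (-3)
                   = -0.4710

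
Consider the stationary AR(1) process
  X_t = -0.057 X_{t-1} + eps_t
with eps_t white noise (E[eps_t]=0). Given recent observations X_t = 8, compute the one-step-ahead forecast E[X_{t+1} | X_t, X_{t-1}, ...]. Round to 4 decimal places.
E[X_{t+1} \mid \mathcal F_t] = -0.4560

For an AR(p) model X_t = c + sum_i phi_i X_{t-i} + eps_t, the
one-step-ahead conditional mean is
  E[X_{t+1} | X_t, ...] = c + sum_i phi_i X_{t+1-i}.
Substitute known values:
  E[X_{t+1} | ...] = (-0.057) * (8)
                   = -0.4560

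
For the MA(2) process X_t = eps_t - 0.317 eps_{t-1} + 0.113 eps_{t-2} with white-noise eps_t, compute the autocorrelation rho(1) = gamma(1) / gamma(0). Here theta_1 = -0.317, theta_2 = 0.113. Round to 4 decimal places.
\rho(1) = -0.3169

For an MA(q) process with theta_0 = 1, the autocovariance is
  gamma(k) = sigma^2 * sum_{i=0..q-k} theta_i * theta_{i+k},
and rho(k) = gamma(k) / gamma(0). Sigma^2 cancels.
  numerator   = (1)*(-0.317) + (-0.317)*(0.113) = -0.352821.
  denominator = (1)^2 + (-0.317)^2 + (0.113)^2 = 1.113258.
  rho(1) = -0.352821 / 1.113258 = -0.3169.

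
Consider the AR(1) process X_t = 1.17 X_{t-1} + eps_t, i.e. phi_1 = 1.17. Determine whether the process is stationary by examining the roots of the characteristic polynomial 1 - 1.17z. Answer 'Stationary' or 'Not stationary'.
\text{Not stationary}

The AR(p) characteristic polynomial is P(z) = 1 - 1.17z.
Stationarity requires all roots to lie outside the unit circle, i.e. |z| > 1 for every root.
This is linear in z: 1 + (-1.17) z = 0  =>  z = -1/(-1.17) = 0.854701,  |z| = 0.854701.
Moduli of all roots: 0.8547.
All moduli strictly greater than 1? No.
Verdict: Not stationary.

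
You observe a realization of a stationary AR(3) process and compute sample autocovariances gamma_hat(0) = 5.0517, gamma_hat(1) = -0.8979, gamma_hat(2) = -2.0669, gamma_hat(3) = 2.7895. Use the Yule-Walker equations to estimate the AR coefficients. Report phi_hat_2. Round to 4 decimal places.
\hat\phi_{2} = -0.3320

The Yule-Walker equations for an AR(p) process read, in matrix form,
  Gamma_p phi = r_p,   with   (Gamma_p)_{ij} = gamma(|i - j|),
                       (r_p)_i = gamma(i),   i,j = 1..p.
Substitute the sample gammas (Toeplitz matrix and right-hand side of size 3):
  Gamma_p = [[5.0517, -0.8979, -2.0669], [-0.8979, 5.0517, -0.8979], [-2.0669, -0.8979, 5.0517]]
  r_p     = [-0.8979, -2.0669, 2.7895]
Written out (R1..R3):
  (R1) 5.0517 phi_1 - 0.8979 phi_2 - 2.0669 phi_3 = -0.8979
  (R2) -0.8979 phi_1 + 5.0517 phi_2 - 0.8979 phi_3 = -2.0669
  (R3) -2.0669 phi_1 - 0.8979 phi_2 + 5.0517 phi_3 = 2.7895
Gaussian elimination:
  R2 <- R2 - (-0.8979/5.0517) R1 = R2 - (-0.177742) R1:  4.892105 phi_2 - 1.265275 phi_3 = -2.226495
  R3 <- R3 - (-2.0669/5.0517) R1 = R3 - (-0.409149) R1:  -1.265275 phi_2 + 4.206029 phi_3 = 2.422125
  R3 <- R3 - (-1.265275/4.892105) R2 = R3 - (-0.258636) R2:  3.878783 phi_3 = 1.846273
Back-substitution:
  phi_hat_3 = 1.846273 / 3.878783 = 0.475993
  phi_hat_2 = (-2.226495 - (-1.265275)(0.475993)) / 4.892105 = -0.332011
  phi_hat_1 = (-0.8979 - (-0.8979)(-0.332011) - (-2.0669)(0.475993)) / 5.0517 = -0.042002
So phi_hat = [-0.0420, -0.3320, 0.4760].
Therefore phi_hat_2 = -0.3320.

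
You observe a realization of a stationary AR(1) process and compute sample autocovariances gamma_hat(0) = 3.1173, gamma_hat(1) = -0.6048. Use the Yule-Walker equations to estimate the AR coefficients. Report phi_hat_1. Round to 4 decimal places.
\hat\phi_{1} = -0.1940

The Yule-Walker equations for an AR(p) process read, in matrix form,
  Gamma_p phi = r_p,   with   (Gamma_p)_{ij} = gamma(|i - j|),
                       (r_p)_i = gamma(i),   i,j = 1..p.
Substitute the sample gammas (Toeplitz matrix and right-hand side of size 1):
  Gamma_p = [[3.1173]]
  r_p     = [-0.6048]
With p = 1 this is the single equation gamma(0) phi_1 = gamma(1):
  phi_hat_1 = gamma(1) / gamma(0) = -0.6048 / 3.1173 = -0.1940.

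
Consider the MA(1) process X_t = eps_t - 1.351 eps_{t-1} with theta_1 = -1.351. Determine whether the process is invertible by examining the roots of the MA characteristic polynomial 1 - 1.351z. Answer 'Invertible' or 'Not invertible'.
\text{Not invertible}

The MA(q) characteristic polynomial is P(z) = 1 - 1.351z.
Invertibility requires all roots to lie outside the unit circle, i.e. |z| > 1 for every root.
This is linear in z: 1 + (-1.351) z = 0  =>  z = -1/(-1.351) = 0.740192,  |z| = 0.740192.
Moduli of all roots: 0.7402.
All moduli strictly greater than 1? No.
Verdict: Not invertible.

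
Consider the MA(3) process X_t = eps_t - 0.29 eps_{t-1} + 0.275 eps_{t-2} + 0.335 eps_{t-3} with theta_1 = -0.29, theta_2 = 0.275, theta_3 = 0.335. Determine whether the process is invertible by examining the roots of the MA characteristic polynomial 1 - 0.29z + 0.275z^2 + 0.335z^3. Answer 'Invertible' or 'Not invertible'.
\text{Invertible}

The MA(q) characteristic polynomial is P(z) = 1 - 0.29z + 0.275z^2 + 0.335z^3.
Invertibility requires all roots to lie outside the unit circle, i.e. |z| > 1 for every root.
Degree 3: look for a simple real root z0 first, then factor out (1 - z/z0) and solve the remaining quadratic.
Testing z0 = -2: P(-2) = 1 + (-0.29)(-2) + (0.275)(-2)^2 + (0.335)(-2)^3
  = 1 + (0.58) + (1.1) + (-2.68) = 0.  So z_0 = -2 is a root, |z_0| = 2.
Divide out the factor (1 + 0.5 z) = (1 - z/z0) (since 1/z0 = -0.5):
  P(z) = (1 + 0.5 z)(1 + (-0.79) z + (0.67) z^2)
  [check: z-coef -0.79 - (-0.5) = -0.29; z^2-coef 0.67 - (-0.5)(-0.79) = 0.275; z^3-coef -(-0.5)(0.67) = 0.335.]
Remaining roots from the quadratic factor 1 + (-0.79) z + (0.67) z^2:
  Set 1 + (-0.79) z + (0.67) z^2 = 0, i.e. a z^2 + b z + c = 0 with a = 0.67, b = -0.79, c = 1.
  Discriminant D = b^2 - 4ac = (-0.79)^2 - 4*(0.67)*1 = 0.6241 - (2.68) = -2.0559.
  D < 0, so the roots are the complex-conjugate pair z = (-b +/- i sqrt(-D)) / (2a) = 0.5896 +/- 1.07i.
  For a conjugate pair |z|^2 = z * conj(z) = (product of roots) = c/a = 1/(0.67) = 1.492537, so |z| = sqrt(1.492537) = 1.2217 for both roots.
Moduli of all roots: 2.0000, 1.2217, 1.2217.
All moduli strictly greater than 1? Yes.
Verdict: Invertible.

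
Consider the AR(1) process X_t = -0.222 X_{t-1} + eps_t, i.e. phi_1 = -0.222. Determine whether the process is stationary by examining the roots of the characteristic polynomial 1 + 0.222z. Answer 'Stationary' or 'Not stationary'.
\text{Stationary}

The AR(p) characteristic polynomial is P(z) = 1 + 0.222z.
Stationarity requires all roots to lie outside the unit circle, i.e. |z| > 1 for every root.
This is linear in z: 1 + (0.222) z = 0  =>  z = -1/(0.222) = -4.504505,  |z| = 4.504505.
Moduli of all roots: 4.5045.
All moduli strictly greater than 1? Yes.
Verdict: Stationary.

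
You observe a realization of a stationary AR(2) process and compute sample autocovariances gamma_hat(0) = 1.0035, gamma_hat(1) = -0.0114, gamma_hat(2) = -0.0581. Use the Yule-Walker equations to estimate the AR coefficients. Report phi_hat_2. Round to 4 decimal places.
\hat\phi_{2} = -0.0580

The Yule-Walker equations for an AR(p) process read, in matrix form,
  Gamma_p phi = r_p,   with   (Gamma_p)_{ij} = gamma(|i - j|),
                       (r_p)_i = gamma(i),   i,j = 1..p.
Substitute the sample gammas (Toeplitz matrix and right-hand side of size 2):
  Gamma_p = [[1.0035, -0.0114], [-0.0114, 1.0035]]
  r_p     = [-0.0114, -0.0581]
Written out:
  1.0035 phi_1 - 0.0114 phi_2 = -0.0114
  -0.0114 phi_1 + 1.0035 phi_2 = -0.0581
Solve by Cramer's rule:
  det = gamma(0)^2 - gamma(1)^2 = (1.0035)^2 - (-0.0114)^2 = 1.00701225 - 0.00012996 = 1.00688229
  phi_hat_1 = [gamma(1) gamma(0) - gamma(1) gamma(2)] / det = [(-0.0114)(1.0035) - (-0.0114)(-0.0581)] / 1.00688229 = -0.01210224 / 1.00688229 = -0.012
  phi_hat_2 = [gamma(0) gamma(2) - gamma(1)^2] / det = [(1.0035)(-0.0581) - (-0.0114)^2] / 1.00688229 = -0.05843331 / 1.00688229 = -0.058
So phi_hat = [-0.0120, -0.0580].
Therefore phi_hat_2 = -0.0580.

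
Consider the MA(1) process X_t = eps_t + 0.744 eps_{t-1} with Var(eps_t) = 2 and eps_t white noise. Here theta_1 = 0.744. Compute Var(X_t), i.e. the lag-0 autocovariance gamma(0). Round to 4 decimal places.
\gamma(0) = 3.1071

For an MA(q) process X_t = eps_t + sum_i theta_i eps_{t-i} with
Var(eps_t) = sigma^2, the variance is
  gamma(0) = sigma^2 * (1 + sum_i theta_i^2).
  sum_i theta_i^2 = (0.744)^2 = 0.553536.
  gamma(0) = 2 * (1 + 0.553536) = 2 * 1.553536 = 3.107072, which rounds to 3.1071.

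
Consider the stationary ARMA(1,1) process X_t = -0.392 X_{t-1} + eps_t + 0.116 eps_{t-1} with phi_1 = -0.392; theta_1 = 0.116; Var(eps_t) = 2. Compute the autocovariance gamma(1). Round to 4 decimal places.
\gamma(1) = -0.6226

Multiply the model equation by X_{t-k} and take expectations. With theta_0 = psi_0 = 1 and psi_j the MA(infinity) weights, this gives
  gamma(k) - sum_i phi_i gamma(k-i) = c_k,
  c_k = sigma^2 * sum_{j=k..q} theta_j psi_{j-k}   (c_k = 0 for k > q),
using gamma(-m) = gamma(m).
psi-weights needed (psi_j = theta_j + sum_i phi_i psi_{j-i}):
  psi_1 = theta_1 + phi_1 = 0.116 + (-0.392) = -0.276
Right-hand sides:
  c_0 = sigma^2 (1 + theta_1 psi_1) = 2 * (1 + (0.116)(-0.276)) = 2 * 0.967984 = 1.935968
  c_1 = sigma^2 theta_1 = 2 * (0.116) = 0.232
  c_2 = 0
Equations for k = 0 and k = 1 (AR order 1):
  gamma(0) = phi_1 gamma(1) + c_0
  gamma(1) = phi_1 gamma(0) + c_1
Substituting the second into the first: gamma(0) (1 - phi_1^2) = c_0 + phi_1 c_1, so
  gamma(0) = (c_0 + phi_1 c_1) / (1 - phi_1^2) = (1.935968 + (-0.392)(0.232)) / (1 - (-0.392)^2) = 1.845024 / 0.846336 = 2.180014.
  gamma(1) = phi_1 gamma(0) + c_1 = (-0.392)(2.180014) + (0.232) = -0.622565.
Therefore gamma(1) = -0.6226 (to 4 decimal places).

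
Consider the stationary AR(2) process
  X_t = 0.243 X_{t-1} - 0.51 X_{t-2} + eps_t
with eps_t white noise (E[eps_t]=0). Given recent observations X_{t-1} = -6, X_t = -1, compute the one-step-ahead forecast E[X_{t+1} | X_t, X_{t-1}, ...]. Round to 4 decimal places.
E[X_{t+1} \mid \mathcal F_t] = 2.8170

For an AR(p) model X_t = c + sum_i phi_i X_{t-i} + eps_t, the
one-step-ahead conditional mean is
  E[X_{t+1} | X_t, ...] = c + sum_i phi_i X_{t+1-i}.
Substitute known values:
  E[X_{t+1} | ...] = (0.243) * (-1) + (-0.51) * (-6)
                   = 2.8170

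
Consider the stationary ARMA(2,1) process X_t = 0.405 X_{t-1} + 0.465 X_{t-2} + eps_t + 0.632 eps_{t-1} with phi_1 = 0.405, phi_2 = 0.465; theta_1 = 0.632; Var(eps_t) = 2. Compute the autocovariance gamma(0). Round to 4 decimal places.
\gamma(0) = 14.0832

Multiply the model equation by X_{t-k} and take expectations. With theta_0 = psi_0 = 1 and psi_j the MA(infinity) weights, this gives
  gamma(k) - sum_i phi_i gamma(k-i) = c_k,
  c_k = sigma^2 * sum_{j=k..q} theta_j psi_{j-k}   (c_k = 0 for k > q),
using gamma(-m) = gamma(m).
psi-weights needed (psi_j = theta_j + sum_i phi_i psi_{j-i}):
  psi_1 = theta_1 + phi_1 = 0.632 + (0.405) = 1.037
Right-hand sides:
  c_0 = sigma^2 (1 + theta_1 psi_1) = 2 * (1 + (0.632)(1.037)) = 2 * 1.655384 = 3.310768
  c_1 = sigma^2 theta_1 = 2 * (0.632) = 1.264
  c_2 = 0
Equations for k = 0, 1, 2 (AR order 2, c_2 = 0):
  (E0) gamma(0) = phi_1 gamma(1) + phi_2 gamma(2) + c_0
  (E1) gamma(1) = phi_1 gamma(0) + phi_2 gamma(1) + c_1
  (E2) gamma(2) = phi_1 gamma(1) + phi_2 gamma(0)
From (E1): gamma(1) = A gamma(0) + B with
  A = phi_1 / (1 - phi_2) = 0.405 / 0.535 = 0.757009,   B = c_1 / (1 - phi_2) = 1.264 / 0.535 = 2.362617.
Insert (E2) into (E0): gamma(0) (1 - phi_2^2) = phi_1 (1 + phi_2) gamma(1) + c_0.
  phi_1 (1 + phi_2) = (0.405)(1.465) = 0.593325,   1 - phi_2^2 = 0.783775.
Replace gamma(1) by A gamma(0) + B and collect gamma(0):
  gamma(0) [0.783775 - (0.593325)(0.757009)] = (0.593325)(2.362617) + 3.310768
  gamma(0) * 0.334622 = 4.712568
  gamma(0) = 4.712568 / 0.334622 = 14.083239.
Therefore gamma(0) = 14.0832 (to 4 decimal places).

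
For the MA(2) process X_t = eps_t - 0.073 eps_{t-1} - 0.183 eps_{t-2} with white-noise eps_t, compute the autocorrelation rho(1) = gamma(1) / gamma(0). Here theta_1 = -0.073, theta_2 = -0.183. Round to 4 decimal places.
\rho(1) = -0.0574

For an MA(q) process with theta_0 = 1, the autocovariance is
  gamma(k) = sigma^2 * sum_{i=0..q-k} theta_i * theta_{i+k},
and rho(k) = gamma(k) / gamma(0). Sigma^2 cancels.
  numerator   = (1)*(-0.073) + (-0.073)*(-0.183) = -0.059641.
  denominator = (1)^2 + (-0.073)^2 + (-0.183)^2 = 1.038818.
  rho(1) = -0.059641 / 1.038818 = -0.0574.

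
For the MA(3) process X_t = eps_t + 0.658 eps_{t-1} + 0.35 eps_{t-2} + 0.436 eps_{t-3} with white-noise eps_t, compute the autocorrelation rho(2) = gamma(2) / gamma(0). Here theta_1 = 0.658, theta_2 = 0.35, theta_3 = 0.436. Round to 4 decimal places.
\rho(2) = 0.3649

For an MA(q) process with theta_0 = 1, the autocovariance is
  gamma(k) = sigma^2 * sum_{i=0..q-k} theta_i * theta_{i+k},
and rho(k) = gamma(k) / gamma(0). Sigma^2 cancels.
  numerator   = (1)*(0.35) + (0.658)*(0.436) = 0.636888.
  denominator = (1)^2 + (0.658)^2 + (0.35)^2 + (0.436)^2 = 1.74556.
  rho(2) = 0.636888 / 1.74556 = 0.3649.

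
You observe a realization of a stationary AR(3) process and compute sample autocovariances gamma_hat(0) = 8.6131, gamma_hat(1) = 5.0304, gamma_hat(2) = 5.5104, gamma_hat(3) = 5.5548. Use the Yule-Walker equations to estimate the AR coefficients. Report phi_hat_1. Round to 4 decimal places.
\hat\phi_{1} = 0.1670

The Yule-Walker equations for an AR(p) process read, in matrix form,
  Gamma_p phi = r_p,   with   (Gamma_p)_{ij} = gamma(|i - j|),
                       (r_p)_i = gamma(i),   i,j = 1..p.
Substitute the sample gammas (Toeplitz matrix and right-hand side of size 3):
  Gamma_p = [[8.6131, 5.0304, 5.5104], [5.0304, 8.6131, 5.0304], [5.5104, 5.0304, 8.6131]]
  r_p     = [5.0304, 5.5104, 5.5548]
Written out (R1..R3):
  (R1) 8.6131 phi_1 + 5.0304 phi_2 + 5.5104 phi_3 = 5.0304
  (R2) 5.0304 phi_1 + 8.6131 phi_2 + 5.0304 phi_3 = 5.5104
  (R3) 5.5104 phi_1 + 5.0304 phi_2 + 8.6131 phi_3 = 5.5548
Gaussian elimination:
  R2 <- R2 - (5.0304/8.6131) R1 = R2 - (0.584041) R1:  5.675142 phi_2 + 1.812103 phi_3 = 2.572442
  R3 <- R3 - (5.5104/8.6131) R1 = R3 - (0.63977) R1:  1.812103 phi_2 + 5.087713 phi_3 = 2.336503
  R3 <- R3 - (1.812103/5.675142) R2 = R3 - (0.319305) R2:  4.509099 phi_3 = 1.515108
Back-substitution:
  phi_hat_3 = 1.515108 / 4.509099 = 0.336011
  phi_hat_2 = (2.572442 - (1.812103)(0.336011)) / 5.675142 = 0.345992
  phi_hat_1 = (5.0304 - (5.0304)(0.345992) - (5.5104)(0.336011)) / 8.6131 = 0.166997
So phi_hat = [0.1670, 0.3460, 0.3360].
Therefore phi_hat_1 = 0.1670.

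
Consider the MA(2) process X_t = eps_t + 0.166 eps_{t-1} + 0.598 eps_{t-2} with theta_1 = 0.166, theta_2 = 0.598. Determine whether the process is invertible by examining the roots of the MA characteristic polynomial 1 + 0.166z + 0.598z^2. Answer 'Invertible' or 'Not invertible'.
\text{Invertible}

The MA(q) characteristic polynomial is P(z) = 1 + 0.166z + 0.598z^2.
Invertibility requires all roots to lie outside the unit circle, i.e. |z| > 1 for every root.
Set 1 + (0.166) z + (0.598) z^2 = 0, i.e. a z^2 + b z + c = 0 with a = 0.598, b = 0.166, c = 1.
Discriminant D = b^2 - 4ac = (0.166)^2 - 4*(0.598)*1 = 0.027556 - (2.392) = -2.364444.
D < 0, so the roots are the complex-conjugate pair z = (-b +/- i sqrt(-D)) / (2a) = -0.1388 +/- 1.2857i.
For a conjugate pair |z|^2 = z * conj(z) = (product of roots) = c/a = 1/(0.598) = 1.672241, so |z| = sqrt(1.672241) = 1.2932 for both roots.
Moduli of all roots: 1.2932, 1.2932.
All moduli strictly greater than 1? Yes.
Verdict: Invertible.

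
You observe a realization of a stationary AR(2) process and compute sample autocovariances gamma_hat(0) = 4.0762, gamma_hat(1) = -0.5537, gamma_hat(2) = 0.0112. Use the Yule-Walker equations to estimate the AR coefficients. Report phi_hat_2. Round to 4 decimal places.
\hat\phi_{2} = -0.0160

The Yule-Walker equations for an AR(p) process read, in matrix form,
  Gamma_p phi = r_p,   with   (Gamma_p)_{ij} = gamma(|i - j|),
                       (r_p)_i = gamma(i),   i,j = 1..p.
Substitute the sample gammas (Toeplitz matrix and right-hand side of size 2):
  Gamma_p = [[4.0762, -0.5537], [-0.5537, 4.0762]]
  r_p     = [-0.5537, 0.0112]
Written out:
  4.0762 phi_1 - 0.5537 phi_2 = -0.5537
  -0.5537 phi_1 + 4.0762 phi_2 = 0.0112
Solve by Cramer's rule:
  det = gamma(0)^2 - gamma(1)^2 = (4.0762)^2 - (-0.5537)^2 = 16.61540644 - 0.30658369 = 16.30882275
  phi_hat_1 = [gamma(1) gamma(0) - gamma(1) gamma(2)] / det = [(-0.5537)(4.0762) - (-0.5537)(0.0112)] / 16.30882275 = -2.2507905 / 16.30882275 = -0.138
  phi_hat_2 = [gamma(0) gamma(2) - gamma(1)^2] / det = [(4.0762)(0.0112) - (-0.5537)^2] / 16.30882275 = -0.26093025 / 16.30882275 = -0.016
So phi_hat = [-0.1380, -0.0160].
Therefore phi_hat_2 = -0.0160.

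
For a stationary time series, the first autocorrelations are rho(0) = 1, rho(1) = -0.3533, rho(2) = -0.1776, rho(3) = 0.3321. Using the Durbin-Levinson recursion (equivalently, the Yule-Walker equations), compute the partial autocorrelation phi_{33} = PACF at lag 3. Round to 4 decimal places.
\phi_{33} = 0.1630

The PACF at lag k is phi_{kk}, the last component of the solution
to the Yule-Walker system G_k phi = r_k where
  (G_k)_{ij} = rho(|i - j|), (r_k)_i = rho(i), i,j = 1..k.
Equivalently, Durbin-Levinson gives phi_{kk} iteratively:
  phi_{11} = rho(1)
  phi_{kk} = [rho(k) - sum_{j=1..k-1} phi_{k-1,j} rho(k-j)]
            / [1 - sum_{j=1..k-1} phi_{k-1,j} rho(j)],
  phi_{k,j} = phi_{k-1,j} - phi_{kk} phi_{k-1,k-j},  j = 1..k-1.
Step k = 1:
  phi_11 = rho(1) = -0.3533.
Step k = 2:
  phi_22 = [rho(2) - phi_11 rho(1)] / [1 - phi_11 rho(1)] = [-0.1776 - (-0.3533)(-0.3533)] / [1 - (-0.3533)(-0.3533)]
         = -0.30242089 / 0.87517911 = -0.345553.
  Update: phi_21 = phi_11 - phi_22 phi_11 = -0.3533 - (-0.345553)(-0.3533) = -0.475384.
Step k = 3:
  phi_33 = [rho(3) - phi_21 rho(2) - phi_22 rho(1)] / [1 - phi_21 rho(1) - phi_22 rho(2)]
    numerator   = 0.3321 - (-0.475384)(-0.1776) - (-0.345553)(-0.3533) = 0.12558789
    denominator = 1 - (-0.475384)(-0.3533) - (-0.345553)(-0.1776) = 0.77067662
  phi_33 = 0.12558789 / 0.77067662 = 0.163.
Therefore phi_{33} = 0.1630.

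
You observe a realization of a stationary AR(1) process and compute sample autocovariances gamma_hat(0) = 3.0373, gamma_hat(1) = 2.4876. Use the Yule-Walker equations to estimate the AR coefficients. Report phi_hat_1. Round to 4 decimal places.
\hat\phi_{1} = 0.8190

The Yule-Walker equations for an AR(p) process read, in matrix form,
  Gamma_p phi = r_p,   with   (Gamma_p)_{ij} = gamma(|i - j|),
                       (r_p)_i = gamma(i),   i,j = 1..p.
Substitute the sample gammas (Toeplitz matrix and right-hand side of size 1):
  Gamma_p = [[3.0373]]
  r_p     = [2.4876]
With p = 1 this is the single equation gamma(0) phi_1 = gamma(1):
  phi_hat_1 = gamma(1) / gamma(0) = 2.4876 / 3.0373 = 0.8190.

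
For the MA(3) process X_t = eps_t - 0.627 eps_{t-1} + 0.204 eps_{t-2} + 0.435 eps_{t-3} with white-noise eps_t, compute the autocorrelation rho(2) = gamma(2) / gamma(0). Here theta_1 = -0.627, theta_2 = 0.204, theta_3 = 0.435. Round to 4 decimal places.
\rho(2) = -0.0423

For an MA(q) process with theta_0 = 1, the autocovariance is
  gamma(k) = sigma^2 * sum_{i=0..q-k} theta_i * theta_{i+k},
and rho(k) = gamma(k) / gamma(0). Sigma^2 cancels.
  numerator   = (1)*(0.204) + (-0.627)*(0.435) = -0.068745.
  denominator = (1)^2 + (-0.627)^2 + (0.204)^2 + (0.435)^2 = 1.62397.
  rho(2) = -0.068745 / 1.62397 = -0.0423.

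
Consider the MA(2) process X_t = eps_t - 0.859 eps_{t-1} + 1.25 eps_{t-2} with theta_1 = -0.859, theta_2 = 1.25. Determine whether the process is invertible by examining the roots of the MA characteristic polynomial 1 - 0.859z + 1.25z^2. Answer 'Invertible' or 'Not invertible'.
\text{Not invertible}

The MA(q) characteristic polynomial is P(z) = 1 - 0.859z + 1.25z^2.
Invertibility requires all roots to lie outside the unit circle, i.e. |z| > 1 for every root.
Set 1 + (-0.859) z + (1.25) z^2 = 0, i.e. a z^2 + b z + c = 0 with a = 1.25, b = -0.859, c = 1.
Discriminant D = b^2 - 4ac = (-0.859)^2 - 4*(1.25)*1 = 0.737881 - (5) = -4.262119.
D < 0, so the roots are the complex-conjugate pair z = (-b +/- i sqrt(-D)) / (2a) = 0.3436 +/- 0.8258i.
For a conjugate pair |z|^2 = z * conj(z) = (product of roots) = c/a = 1/(1.25) = 0.8, so |z| = sqrt(0.8) = 0.8944 for both roots.
Moduli of all roots: 0.8944, 0.8944.
All moduli strictly greater than 1? No.
Verdict: Not invertible.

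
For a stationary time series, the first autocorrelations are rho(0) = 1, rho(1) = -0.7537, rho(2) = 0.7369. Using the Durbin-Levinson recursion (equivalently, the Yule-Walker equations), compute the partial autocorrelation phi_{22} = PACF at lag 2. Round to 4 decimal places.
\phi_{22} = 0.3909

The PACF at lag k is phi_{kk}, the last component of the solution
to the Yule-Walker system G_k phi = r_k where
  (G_k)_{ij} = rho(|i - j|), (r_k)_i = rho(i), i,j = 1..k.
Equivalently, Durbin-Levinson gives phi_{kk} iteratively:
  phi_{11} = rho(1)
  phi_{kk} = [rho(k) - sum_{j=1..k-1} phi_{k-1,j} rho(k-j)]
            / [1 - sum_{j=1..k-1} phi_{k-1,j} rho(j)],
  phi_{k,j} = phi_{k-1,j} - phi_{kk} phi_{k-1,k-j},  j = 1..k-1.
Step k = 1:
  phi_11 = rho(1) = -0.7537.
Step k = 2:
  phi_22 = [rho(2) - phi_11 rho(1)] / [1 - phi_11 rho(1)] = [0.7369 - (-0.7537)(-0.7537)] / [1 - (-0.7537)(-0.7537)]
         = 0.16883631 / 0.43193631 = 0.3909.
Therefore phi_{22} = 0.3909.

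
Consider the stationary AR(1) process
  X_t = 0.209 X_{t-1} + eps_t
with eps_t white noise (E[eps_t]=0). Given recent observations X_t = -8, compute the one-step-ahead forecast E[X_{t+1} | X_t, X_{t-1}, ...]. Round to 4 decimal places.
E[X_{t+1} \mid \mathcal F_t] = -1.6720

For an AR(p) model X_t = c + sum_i phi_i X_{t-i} + eps_t, the
one-step-ahead conditional mean is
  E[X_{t+1} | X_t, ...] = c + sum_i phi_i X_{t+1-i}.
Substitute known values:
  E[X_{t+1} | ...] = (0.209) * (-8)
                   = -1.6720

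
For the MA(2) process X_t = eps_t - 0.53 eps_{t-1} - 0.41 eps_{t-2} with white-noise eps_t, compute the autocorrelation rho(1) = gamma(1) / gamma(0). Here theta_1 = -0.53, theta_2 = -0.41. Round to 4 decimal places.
\rho(1) = -0.2158

For an MA(q) process with theta_0 = 1, the autocovariance is
  gamma(k) = sigma^2 * sum_{i=0..q-k} theta_i * theta_{i+k},
and rho(k) = gamma(k) / gamma(0). Sigma^2 cancels.
  numerator   = (1)*(-0.53) + (-0.53)*(-0.41) = -0.3127.
  denominator = (1)^2 + (-0.53)^2 + (-0.41)^2 = 1.449.
  rho(1) = -0.3127 / 1.449 = -0.2158.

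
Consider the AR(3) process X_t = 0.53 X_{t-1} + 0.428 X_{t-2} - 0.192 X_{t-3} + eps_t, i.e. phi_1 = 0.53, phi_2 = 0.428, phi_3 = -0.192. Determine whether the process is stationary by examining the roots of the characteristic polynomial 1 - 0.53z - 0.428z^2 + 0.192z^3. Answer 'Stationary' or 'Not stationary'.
\text{Stationary}

The AR(p) characteristic polynomial is P(z) = 1 - 0.53z - 0.428z^2 + 0.192z^3.
Stationarity requires all roots to lie outside the unit circle, i.e. |z| > 1 for every root.
Degree 3: look for a simple real root z0 first, then factor out (1 - z/z0) and solve the remaining quadratic.
Testing z0 = 2.5: P(2.5) = 1 + (-0.53)(2.5) + (-0.428)(2.5)^2 + (0.192)(2.5)^3
  = 1 + (-1.325) + (-2.675) + (3) = 0.  So z_0 = 2.5 is a root, |z_0| = 2.5.
Divide out the factor (1 - 0.4 z) = (1 - z/z0) (since 1/z0 = 0.4):
  P(z) = (1 - 0.4 z)(1 + (-0.13) z + (-0.48) z^2)
  [check: z-coef -0.13 - (0.4) = -0.53; z^2-coef -0.48 - (0.4)(-0.13) = -0.428; z^3-coef -(0.4)(-0.48) = 0.192.]
Remaining roots from the quadratic factor 1 + (-0.13) z + (-0.48) z^2:
  Set 1 + (-0.13) z + (-0.48) z^2 = 0, i.e. a z^2 + b z + c = 0 with a = -0.48, b = -0.13, c = 1.
  Discriminant D = b^2 - 4ac = (-0.13)^2 - 4*(-0.48)*1 = 0.0169 - (-1.92) = 1.9369.
  D >= 0, so the roots are real: z = (-b +/- sqrt(D)) / (2a) = (0.13 +/- 1.391726) / (-0.96).
    z_1 = (0.13 + 1.391726) / (-0.96) = -1.5851,   |z_1| = 1.5851.
    z_2 = (0.13 - 1.391726) / (-0.96) = 1.3143,   |z_2| = 1.3143.
Moduli of all roots: 2.5000, 1.5851, 1.3143.
All moduli strictly greater than 1? Yes.
Verdict: Stationary.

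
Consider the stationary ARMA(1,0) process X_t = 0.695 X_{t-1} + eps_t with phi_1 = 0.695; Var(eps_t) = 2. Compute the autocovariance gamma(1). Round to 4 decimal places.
\gamma(1) = 2.6887

Multiply the model equation by X_{t-k} and take expectations. With theta_0 = psi_0 = 1 and psi_j the MA(infinity) weights, this gives
  gamma(k) - sum_i phi_i gamma(k-i) = c_k,
  c_k = sigma^2 * sum_{j=k..q} theta_j psi_{j-k}   (c_k = 0 for k > q),
using gamma(-m) = gamma(m).
Pure AR (q = 0): c_0 = sigma^2 = 2, c_k = 0 for k >= 1.
Equations for k = 0 and k = 1 (AR order 1):
  gamma(0) = phi_1 gamma(1) + c_0
  gamma(1) = phi_1 gamma(0) + c_1
Substituting the second into the first: gamma(0) (1 - phi_1^2) = c_0 + phi_1 c_1, so
  gamma(0) = c_0 / (1 - phi_1^2) = 2 / (1 - (0.695)^2) = 2 / 0.516975 = 3.868659.
  gamma(1) = phi_1 gamma(0) = (0.695)(3.868659) = 2.688718.
Therefore gamma(1) = 2.6887 (to 4 decimal places).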